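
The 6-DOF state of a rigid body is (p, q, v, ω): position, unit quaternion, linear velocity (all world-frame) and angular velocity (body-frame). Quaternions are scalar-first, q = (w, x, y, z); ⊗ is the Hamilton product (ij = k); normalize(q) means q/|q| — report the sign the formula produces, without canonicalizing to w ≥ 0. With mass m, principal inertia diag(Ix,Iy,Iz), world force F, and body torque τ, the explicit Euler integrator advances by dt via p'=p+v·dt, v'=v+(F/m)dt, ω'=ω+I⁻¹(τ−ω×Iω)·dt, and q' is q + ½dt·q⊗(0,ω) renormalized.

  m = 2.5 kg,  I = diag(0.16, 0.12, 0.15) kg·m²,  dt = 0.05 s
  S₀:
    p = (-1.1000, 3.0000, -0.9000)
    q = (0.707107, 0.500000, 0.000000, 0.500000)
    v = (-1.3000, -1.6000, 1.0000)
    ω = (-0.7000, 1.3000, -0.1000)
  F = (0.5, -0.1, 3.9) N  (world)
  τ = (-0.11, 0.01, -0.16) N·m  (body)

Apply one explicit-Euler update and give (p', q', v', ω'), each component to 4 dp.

precession coupling ω×(Iω) = (-0.0039, 0.0007, 0.0364)
angular accel α = (-0.6631, 0.0775, -1.3093)
ω + α·dt = (-0.7332, 1.3039, -0.1655)
Hamilton product q⊗(0,ω) = (0.4000000, -1.1449749, 0.6192391, 0.5792893)
q' = normalize(q + ½dt·q⊗(0,ω)) = (0.7166, 0.4711, 0.0155, 0.5141)
linear accel F/m = (0.2000, -0.0400, 1.5600)
p + v·dt = (-1.1650, 2.9200, -0.8500)
v + (F/m)dt = (-1.2900, -1.6020, 1.0780)

p' = (-1.1650, 2.9200, -0.8500)
q' = (0.7166, 0.4711, 0.0155, 0.5141)
v' = (-1.2900, -1.6020, 1.0780)
ω' = (-0.7332, 1.3039, -0.1655)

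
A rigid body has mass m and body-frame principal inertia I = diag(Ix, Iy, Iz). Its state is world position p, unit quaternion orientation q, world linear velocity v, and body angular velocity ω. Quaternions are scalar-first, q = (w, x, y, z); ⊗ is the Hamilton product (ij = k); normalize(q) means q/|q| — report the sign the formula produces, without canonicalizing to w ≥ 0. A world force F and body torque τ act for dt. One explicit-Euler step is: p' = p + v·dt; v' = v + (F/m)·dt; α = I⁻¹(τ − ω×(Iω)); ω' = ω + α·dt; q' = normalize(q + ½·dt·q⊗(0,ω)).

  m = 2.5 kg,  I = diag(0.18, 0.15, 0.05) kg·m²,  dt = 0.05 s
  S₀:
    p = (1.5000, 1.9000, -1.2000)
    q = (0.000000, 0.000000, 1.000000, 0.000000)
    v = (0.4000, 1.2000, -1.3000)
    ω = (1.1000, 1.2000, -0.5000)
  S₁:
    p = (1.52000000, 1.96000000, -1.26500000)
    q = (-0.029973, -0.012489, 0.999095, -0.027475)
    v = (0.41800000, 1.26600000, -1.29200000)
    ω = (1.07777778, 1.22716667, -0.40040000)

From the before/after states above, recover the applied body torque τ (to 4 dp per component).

ω₁ − ω₀ = (-0.02222222, 0.02716667, 0.09960000)
gyro term ω₀×Iω₀ = (0.0600, -0.0715, -0.0396)
I·α + gyro = (-0.0200, 0.0100, 0.0600)

τ = (-0.0200, 0.0100, 0.0600)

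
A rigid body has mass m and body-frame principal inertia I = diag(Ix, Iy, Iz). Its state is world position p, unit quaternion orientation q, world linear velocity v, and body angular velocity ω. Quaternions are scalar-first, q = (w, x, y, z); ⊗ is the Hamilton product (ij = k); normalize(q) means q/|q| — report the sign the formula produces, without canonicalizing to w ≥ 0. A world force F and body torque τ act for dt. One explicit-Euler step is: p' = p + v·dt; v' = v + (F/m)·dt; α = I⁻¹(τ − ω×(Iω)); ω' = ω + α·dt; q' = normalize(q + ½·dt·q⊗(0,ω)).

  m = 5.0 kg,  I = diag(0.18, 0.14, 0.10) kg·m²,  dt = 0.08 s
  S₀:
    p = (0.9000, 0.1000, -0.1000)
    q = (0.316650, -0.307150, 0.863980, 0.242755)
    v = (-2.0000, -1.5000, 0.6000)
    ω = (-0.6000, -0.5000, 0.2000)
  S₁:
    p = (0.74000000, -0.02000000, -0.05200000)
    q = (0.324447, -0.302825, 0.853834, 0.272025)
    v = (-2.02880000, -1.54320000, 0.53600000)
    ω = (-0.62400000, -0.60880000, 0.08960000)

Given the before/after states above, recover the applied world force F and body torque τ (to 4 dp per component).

F = (-1.8000, -2.7000, -4.0000)
τ = (-0.0500, -0.2000, -0.1500)

Δω = ω₁−ω₀ = (-0.02400000, -0.10880000, -0.11040000)
precession coupling = (0.0040, -0.0096, -0.0120)
I·α + gyro = (-0.0500, -0.2000, -0.1500)
v₁ − v₀ = (-0.02880000, -0.04320000, -0.06400000)
F = m·Δv/dt = (-1.8000, -2.7000, -4.0000)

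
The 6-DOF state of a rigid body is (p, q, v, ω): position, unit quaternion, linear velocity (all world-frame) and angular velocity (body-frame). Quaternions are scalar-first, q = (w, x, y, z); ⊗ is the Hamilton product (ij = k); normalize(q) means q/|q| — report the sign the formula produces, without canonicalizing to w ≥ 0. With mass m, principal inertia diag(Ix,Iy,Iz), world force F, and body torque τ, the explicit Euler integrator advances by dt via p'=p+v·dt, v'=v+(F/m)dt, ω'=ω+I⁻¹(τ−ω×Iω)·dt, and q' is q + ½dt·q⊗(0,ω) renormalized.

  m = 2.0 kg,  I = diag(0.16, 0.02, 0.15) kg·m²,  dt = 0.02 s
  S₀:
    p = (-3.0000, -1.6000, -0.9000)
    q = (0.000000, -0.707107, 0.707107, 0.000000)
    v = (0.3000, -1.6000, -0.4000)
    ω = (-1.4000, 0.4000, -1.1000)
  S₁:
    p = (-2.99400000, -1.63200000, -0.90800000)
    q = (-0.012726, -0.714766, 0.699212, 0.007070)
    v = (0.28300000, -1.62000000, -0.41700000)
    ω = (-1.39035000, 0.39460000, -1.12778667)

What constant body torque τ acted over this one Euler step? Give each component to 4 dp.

τ = (0.0200, 0.0100, -0.1300)

Δω = ω₁−ω₀ = (0.00965000, -0.00540000, -0.02778667)
I·α + gyro = (0.0200, 0.0100, -0.1300)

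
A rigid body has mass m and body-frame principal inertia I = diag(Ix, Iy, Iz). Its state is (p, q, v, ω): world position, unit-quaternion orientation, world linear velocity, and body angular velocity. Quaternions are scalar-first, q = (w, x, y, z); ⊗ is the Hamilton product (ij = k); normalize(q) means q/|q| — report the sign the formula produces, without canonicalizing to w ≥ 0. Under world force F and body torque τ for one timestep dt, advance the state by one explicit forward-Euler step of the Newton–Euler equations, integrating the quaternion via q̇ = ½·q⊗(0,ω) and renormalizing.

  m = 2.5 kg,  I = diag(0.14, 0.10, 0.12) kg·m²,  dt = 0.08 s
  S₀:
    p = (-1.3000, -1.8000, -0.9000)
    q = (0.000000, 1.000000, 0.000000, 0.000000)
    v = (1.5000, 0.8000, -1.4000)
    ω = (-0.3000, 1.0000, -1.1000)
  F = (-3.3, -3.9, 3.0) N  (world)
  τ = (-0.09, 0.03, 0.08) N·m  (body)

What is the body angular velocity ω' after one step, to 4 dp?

ω' = (-0.3389, 1.0187, -1.0547)

precession coupling ω×(Iω) = (-0.0220, 0.0066, 0.0120)
angular accel α = (-0.4857, 0.2340, 0.5667)
new body rate ω' = (-0.3389, 1.0187, -1.0547)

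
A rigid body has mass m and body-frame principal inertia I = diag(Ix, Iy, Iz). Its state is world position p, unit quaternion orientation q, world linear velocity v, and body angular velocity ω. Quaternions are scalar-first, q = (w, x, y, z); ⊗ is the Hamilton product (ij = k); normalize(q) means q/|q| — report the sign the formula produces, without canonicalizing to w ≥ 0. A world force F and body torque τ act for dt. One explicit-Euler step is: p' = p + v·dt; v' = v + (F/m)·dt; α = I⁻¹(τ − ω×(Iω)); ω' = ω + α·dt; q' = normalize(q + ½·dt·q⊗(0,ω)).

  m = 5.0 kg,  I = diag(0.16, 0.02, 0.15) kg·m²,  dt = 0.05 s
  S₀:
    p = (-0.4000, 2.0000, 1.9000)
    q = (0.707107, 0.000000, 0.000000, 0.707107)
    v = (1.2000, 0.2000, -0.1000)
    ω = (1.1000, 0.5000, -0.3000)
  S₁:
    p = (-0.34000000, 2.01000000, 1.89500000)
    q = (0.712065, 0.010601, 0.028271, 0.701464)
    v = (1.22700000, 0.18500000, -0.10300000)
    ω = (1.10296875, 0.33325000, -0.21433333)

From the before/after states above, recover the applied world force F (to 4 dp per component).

Δv = v₁−v₀ = (0.02700000, -0.01500000, -0.00300000)
F = m·Δv/dt = (2.7000, -1.5000, -0.3000)

F = (2.7000, -1.5000, -0.3000)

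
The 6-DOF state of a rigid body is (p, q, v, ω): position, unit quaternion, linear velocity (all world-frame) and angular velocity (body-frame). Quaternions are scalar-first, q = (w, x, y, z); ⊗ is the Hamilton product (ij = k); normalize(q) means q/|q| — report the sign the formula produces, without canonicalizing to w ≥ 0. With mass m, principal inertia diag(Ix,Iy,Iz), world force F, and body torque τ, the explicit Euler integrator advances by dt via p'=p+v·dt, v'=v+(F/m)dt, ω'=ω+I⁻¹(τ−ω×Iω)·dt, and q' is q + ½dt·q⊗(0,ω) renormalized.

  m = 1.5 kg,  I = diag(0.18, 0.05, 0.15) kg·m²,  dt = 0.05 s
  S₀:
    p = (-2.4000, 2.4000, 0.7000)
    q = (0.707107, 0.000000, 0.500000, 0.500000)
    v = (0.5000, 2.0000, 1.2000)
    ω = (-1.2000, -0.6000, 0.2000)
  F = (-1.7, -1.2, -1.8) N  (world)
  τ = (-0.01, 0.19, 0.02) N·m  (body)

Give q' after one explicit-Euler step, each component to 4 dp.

Hamilton product q⊗(0,ω) = (0.2000000, -0.4485284, -1.0242642, 0.7414214)
q + ½dt·q⊗(0,ω), renormalized = (0.7117, -0.0112, 0.4741, 0.5182)

q' = (0.7117, -0.0112, 0.4741, 0.5182)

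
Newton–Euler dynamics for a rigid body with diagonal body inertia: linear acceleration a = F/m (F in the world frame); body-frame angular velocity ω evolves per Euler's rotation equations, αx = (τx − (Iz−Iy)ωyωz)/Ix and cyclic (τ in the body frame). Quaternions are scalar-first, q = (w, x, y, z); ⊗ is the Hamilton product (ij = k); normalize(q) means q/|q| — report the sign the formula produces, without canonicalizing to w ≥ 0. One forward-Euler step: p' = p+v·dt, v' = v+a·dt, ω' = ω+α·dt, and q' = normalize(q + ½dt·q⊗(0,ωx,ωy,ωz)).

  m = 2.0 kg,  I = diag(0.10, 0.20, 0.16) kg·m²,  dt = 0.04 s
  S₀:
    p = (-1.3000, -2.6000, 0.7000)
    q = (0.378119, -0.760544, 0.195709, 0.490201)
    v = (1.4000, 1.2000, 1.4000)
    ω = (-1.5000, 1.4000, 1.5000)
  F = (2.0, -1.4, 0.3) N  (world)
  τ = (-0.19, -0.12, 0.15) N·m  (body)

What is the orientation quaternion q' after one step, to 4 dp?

Hamilton product q⊗(0,ω) = (-2.1501101, -0.9598964, 0.9348811, -0.2040196)
q' = normalize(q + ½dt·q⊗(0,ω)) = (0.3347, -0.7787, 0.2141, 0.4855)

q' = (0.3347, -0.7787, 0.2141, 0.4855)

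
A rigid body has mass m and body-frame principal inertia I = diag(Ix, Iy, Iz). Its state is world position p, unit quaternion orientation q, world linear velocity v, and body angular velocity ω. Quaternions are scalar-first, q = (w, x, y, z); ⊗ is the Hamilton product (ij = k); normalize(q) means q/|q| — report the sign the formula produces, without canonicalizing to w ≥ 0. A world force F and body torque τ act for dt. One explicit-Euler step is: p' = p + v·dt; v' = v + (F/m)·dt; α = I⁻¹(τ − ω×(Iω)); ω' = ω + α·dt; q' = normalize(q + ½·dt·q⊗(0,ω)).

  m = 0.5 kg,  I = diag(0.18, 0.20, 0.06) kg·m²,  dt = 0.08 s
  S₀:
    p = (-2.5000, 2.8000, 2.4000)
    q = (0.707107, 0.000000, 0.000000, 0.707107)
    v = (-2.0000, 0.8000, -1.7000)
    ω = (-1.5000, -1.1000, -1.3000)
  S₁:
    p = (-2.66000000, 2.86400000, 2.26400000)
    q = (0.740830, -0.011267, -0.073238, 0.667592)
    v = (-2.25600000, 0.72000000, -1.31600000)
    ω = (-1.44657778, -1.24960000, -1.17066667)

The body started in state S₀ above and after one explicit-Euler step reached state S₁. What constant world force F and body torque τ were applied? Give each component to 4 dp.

rate change Δω = (0.05342222, -0.14960000, 0.12933333)
gyro term ω₀×Iω₀ = (-0.2002, 0.2340, 0.0330)
τ = I·(Δω/dt) + ω₀×(Iω₀) = (-0.0800, -0.1400, 0.1300)
Δv = v₁−v₀ = (-0.25600000, -0.08000000, 0.38400000)
F = m·Δv/dt = (-1.6000, -0.5000, 2.4000)

F = (-1.6000, -0.5000, 2.4000)
τ = (-0.0800, -0.1400, 0.1300)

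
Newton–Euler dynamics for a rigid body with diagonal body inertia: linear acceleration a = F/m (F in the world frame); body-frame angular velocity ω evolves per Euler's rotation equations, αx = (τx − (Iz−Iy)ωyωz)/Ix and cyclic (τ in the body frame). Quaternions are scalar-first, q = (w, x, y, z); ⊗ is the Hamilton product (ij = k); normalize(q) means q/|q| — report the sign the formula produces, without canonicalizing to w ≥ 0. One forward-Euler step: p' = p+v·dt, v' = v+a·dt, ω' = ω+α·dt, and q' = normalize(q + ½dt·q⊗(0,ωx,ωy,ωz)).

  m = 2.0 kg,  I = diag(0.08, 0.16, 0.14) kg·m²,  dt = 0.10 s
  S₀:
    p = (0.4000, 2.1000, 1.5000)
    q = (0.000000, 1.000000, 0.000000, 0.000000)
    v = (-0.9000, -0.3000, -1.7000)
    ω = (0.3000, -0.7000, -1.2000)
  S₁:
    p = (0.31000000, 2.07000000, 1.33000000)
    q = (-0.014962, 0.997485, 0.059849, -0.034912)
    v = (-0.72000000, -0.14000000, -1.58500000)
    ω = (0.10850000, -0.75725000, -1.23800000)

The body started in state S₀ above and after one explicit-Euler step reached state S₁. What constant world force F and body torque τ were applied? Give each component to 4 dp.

ω₁ − ω₀ = (-0.19150000, -0.05725000, -0.03800000)
τ = I·(Δω/dt) + ω₀×(Iω₀) = (-0.1700, -0.0700, -0.0700)
velocity change Δv = (0.18000000, 0.16000000, 0.11500000)
m·(v₁−v₀)/dt = (3.6000, 3.2000, 2.3000)

F = (3.6000, 3.2000, 2.3000)
τ = (-0.1700, -0.0700, -0.0700)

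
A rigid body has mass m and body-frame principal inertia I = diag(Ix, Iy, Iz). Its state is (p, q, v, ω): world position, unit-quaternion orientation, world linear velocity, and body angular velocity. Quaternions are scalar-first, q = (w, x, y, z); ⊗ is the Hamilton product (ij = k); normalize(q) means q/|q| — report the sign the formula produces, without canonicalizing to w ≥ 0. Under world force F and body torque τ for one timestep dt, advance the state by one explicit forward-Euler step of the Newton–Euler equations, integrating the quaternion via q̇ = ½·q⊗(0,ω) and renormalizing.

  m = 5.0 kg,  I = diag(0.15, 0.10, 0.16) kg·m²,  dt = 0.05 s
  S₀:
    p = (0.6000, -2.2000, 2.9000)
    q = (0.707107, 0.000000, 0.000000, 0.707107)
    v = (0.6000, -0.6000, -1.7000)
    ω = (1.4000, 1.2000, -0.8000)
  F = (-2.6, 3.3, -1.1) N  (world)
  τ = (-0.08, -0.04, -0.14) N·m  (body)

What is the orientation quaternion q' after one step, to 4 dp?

q' = (0.7203, 0.0035, 0.0459, 0.6921)

q⊗(0,ω) = (0.5656856, 0.1414214, 1.8384782, -0.5656856)
updated quaternion q' = (0.7203, 0.0035, 0.0459, 0.6921)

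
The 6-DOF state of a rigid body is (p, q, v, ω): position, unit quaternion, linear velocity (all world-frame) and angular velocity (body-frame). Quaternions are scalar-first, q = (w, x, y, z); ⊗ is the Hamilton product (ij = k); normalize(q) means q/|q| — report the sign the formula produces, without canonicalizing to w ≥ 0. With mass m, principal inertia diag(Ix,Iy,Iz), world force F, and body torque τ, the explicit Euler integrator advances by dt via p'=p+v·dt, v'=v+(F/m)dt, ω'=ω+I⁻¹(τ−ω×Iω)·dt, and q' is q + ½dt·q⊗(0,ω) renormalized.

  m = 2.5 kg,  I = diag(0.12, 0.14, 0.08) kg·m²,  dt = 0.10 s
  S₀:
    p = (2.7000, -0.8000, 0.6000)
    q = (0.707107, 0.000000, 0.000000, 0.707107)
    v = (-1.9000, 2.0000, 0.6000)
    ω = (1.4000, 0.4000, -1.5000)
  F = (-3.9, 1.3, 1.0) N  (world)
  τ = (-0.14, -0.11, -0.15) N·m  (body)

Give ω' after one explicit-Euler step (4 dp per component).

ω' = (1.2533, 0.3814, -1.7015)

(τ − ω×Iω)/I = (-1.4667, -0.1857, -2.0150)
ω + α·dt = (1.2533, 0.3814, -1.7015)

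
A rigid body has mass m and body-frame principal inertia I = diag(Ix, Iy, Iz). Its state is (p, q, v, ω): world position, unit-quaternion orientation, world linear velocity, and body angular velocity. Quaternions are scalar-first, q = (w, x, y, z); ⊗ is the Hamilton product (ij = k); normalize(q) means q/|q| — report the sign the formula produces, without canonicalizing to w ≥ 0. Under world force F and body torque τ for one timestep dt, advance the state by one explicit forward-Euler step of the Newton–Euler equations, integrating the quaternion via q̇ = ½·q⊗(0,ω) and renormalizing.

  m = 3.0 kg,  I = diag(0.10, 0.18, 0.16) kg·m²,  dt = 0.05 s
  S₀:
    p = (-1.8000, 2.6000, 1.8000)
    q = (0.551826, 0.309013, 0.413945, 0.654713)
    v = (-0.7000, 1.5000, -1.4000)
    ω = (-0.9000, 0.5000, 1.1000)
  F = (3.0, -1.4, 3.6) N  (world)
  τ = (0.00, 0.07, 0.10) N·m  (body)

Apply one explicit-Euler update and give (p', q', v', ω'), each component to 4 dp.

precession coupling ω×(Iω) = (-0.0110, 0.0594, -0.0360)
(τ − ω×Iω)/I = (0.1100, 0.0589, 0.8500)
ω' = ω + α·dt = (-0.8945, 0.5029, 1.1425)
Hamilton product q⊗(0,ω) = (-0.6490451, -0.3686604, -0.6532430, 1.1340656)
q + ½dt·q⊗(0,ω), renormalized = (0.5352, 0.2996, 0.3973, 0.6826)
linear accel F/m = (1.0000, -0.4667, 1.2000)
p' = p + v·dt = (-1.8350, 2.6750, 1.7300)
new velocity v' = (-0.6500, 1.4767, -1.3400)

p' = (-1.8350, 2.6750, 1.7300)
q' = (0.5352, 0.2996, 0.3973, 0.6826)
v' = (-0.6500, 1.4767, -1.3400)
ω' = (-0.8945, 0.5029, 1.1425)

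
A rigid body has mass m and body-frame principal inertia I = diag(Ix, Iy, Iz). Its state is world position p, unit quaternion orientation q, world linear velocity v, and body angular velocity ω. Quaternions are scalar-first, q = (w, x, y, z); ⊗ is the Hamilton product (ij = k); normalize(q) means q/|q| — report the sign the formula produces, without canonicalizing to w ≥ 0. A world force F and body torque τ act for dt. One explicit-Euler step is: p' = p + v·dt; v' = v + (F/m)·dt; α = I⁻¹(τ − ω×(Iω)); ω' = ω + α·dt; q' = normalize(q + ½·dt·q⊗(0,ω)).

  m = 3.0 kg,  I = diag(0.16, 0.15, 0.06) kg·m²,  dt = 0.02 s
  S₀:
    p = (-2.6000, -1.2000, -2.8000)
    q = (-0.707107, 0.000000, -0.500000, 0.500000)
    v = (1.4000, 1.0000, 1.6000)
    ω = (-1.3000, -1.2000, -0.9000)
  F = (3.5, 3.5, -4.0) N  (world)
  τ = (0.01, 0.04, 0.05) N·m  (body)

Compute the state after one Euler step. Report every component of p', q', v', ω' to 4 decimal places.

a = F/m = (1.1667, 1.1667, -1.3333)
p' = p + v·dt = (-2.5720, -1.1800, -2.7680)
v' = v + a·dt = (1.4233, 1.0233, 1.5733)
precession coupling ω×(Iω) = (-0.0972, 0.1170, -0.0156)
α = I⁻¹(τ − ω×Iω) = (0.6700, -0.5133, 1.0933)
ω + α·dt = (-1.2866, -1.2103, -0.8781)
Hamilton product q⊗(0,ω) = (-0.1500000, 1.9692391, 0.1985284, -0.0136037)
q' = normalize(q + ½dt·q⊗(0,ω)) = (-0.7085, 0.0197, -0.4979, 0.4998)

p' = (-2.5720, -1.1800, -2.7680)
q' = (-0.7085, 0.0197, -0.4979, 0.4998)
v' = (1.4233, 1.0233, 1.5733)
ω' = (-1.2866, -1.2103, -0.8781)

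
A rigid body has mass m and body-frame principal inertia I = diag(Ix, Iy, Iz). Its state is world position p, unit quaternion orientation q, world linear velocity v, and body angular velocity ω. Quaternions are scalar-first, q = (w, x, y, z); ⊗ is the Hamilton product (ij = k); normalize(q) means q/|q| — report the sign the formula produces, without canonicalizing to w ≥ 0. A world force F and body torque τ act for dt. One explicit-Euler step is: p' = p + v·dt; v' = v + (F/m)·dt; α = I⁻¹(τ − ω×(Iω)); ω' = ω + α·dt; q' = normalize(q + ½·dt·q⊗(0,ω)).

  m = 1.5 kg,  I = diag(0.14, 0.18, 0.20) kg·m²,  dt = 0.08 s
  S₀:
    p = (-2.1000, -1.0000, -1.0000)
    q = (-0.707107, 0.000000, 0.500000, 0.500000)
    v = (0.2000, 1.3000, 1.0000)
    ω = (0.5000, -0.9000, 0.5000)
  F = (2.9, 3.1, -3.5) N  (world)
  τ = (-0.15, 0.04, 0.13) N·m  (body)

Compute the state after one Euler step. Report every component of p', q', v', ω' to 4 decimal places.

p' = (-2.0840, -0.8960, -0.9200)
q' = (-0.6984, 0.0138, 0.5349, 0.4754)
v' = (0.3547, 1.4653, 0.8133)
ω' = (0.4194, -0.8756, 0.5592)

precession coupling ω×(Iω) = (-0.0090, -0.0150, -0.0180)
α = I⁻¹(τ − ω×Iω) = (-1.0071, 0.3056, 0.7400)
ω' = ω + α·dt = (0.4194, -0.8756, 0.5592)
q⊗(0,ω) = (0.2000000, 0.3464465, 0.8863963, -0.6035535)
updated quaternion q' = (-0.6984, 0.0138, 0.5349, 0.4754)
p' = p + v·dt = (-2.0840, -0.8960, -0.9200)
v' = v + a·dt = (0.3547, 1.4653, 0.8133)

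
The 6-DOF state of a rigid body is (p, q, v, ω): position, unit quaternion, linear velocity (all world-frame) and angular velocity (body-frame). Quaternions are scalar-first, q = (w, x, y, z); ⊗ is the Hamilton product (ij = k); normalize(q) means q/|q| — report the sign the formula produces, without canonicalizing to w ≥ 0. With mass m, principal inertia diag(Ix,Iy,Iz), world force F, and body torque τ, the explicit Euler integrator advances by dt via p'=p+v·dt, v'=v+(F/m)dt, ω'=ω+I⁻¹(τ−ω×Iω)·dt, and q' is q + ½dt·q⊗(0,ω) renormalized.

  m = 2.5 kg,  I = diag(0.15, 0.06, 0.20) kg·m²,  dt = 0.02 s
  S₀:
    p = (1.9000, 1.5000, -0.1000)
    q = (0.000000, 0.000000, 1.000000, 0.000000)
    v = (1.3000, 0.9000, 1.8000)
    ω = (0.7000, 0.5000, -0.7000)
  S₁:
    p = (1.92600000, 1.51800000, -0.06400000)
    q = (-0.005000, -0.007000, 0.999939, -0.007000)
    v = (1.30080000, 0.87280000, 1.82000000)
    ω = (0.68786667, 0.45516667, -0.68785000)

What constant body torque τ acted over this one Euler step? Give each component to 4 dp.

τ = (-0.1400, -0.1100, 0.0900)

rate change Δω = (-0.01213333, -0.04483333, 0.01215000)
precession coupling = (-0.0490, 0.0245, -0.0315)
I·α + gyro = (-0.1400, -0.1100, 0.0900)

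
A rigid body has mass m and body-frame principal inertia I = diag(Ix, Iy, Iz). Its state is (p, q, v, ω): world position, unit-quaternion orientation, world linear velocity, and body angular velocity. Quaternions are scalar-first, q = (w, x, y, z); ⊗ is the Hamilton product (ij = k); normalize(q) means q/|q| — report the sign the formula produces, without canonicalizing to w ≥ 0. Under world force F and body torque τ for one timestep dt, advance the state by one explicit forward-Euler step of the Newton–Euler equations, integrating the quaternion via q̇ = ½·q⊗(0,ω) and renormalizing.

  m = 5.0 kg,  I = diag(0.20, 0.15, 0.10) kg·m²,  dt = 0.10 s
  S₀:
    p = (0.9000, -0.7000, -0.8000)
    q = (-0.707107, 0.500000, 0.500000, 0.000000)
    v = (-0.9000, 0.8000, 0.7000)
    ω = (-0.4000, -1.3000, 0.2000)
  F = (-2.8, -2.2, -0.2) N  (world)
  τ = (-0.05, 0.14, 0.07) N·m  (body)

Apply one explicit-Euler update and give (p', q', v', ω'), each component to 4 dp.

p' = (0.8100, -0.6200, -0.7300)
q' = (-0.6630, 0.5179, 0.5397, -0.0295)
v' = (-0.9560, 0.7560, 0.6960)
ω' = (-0.4315, -1.2013, 0.2960)

p + v·dt = (0.8100, -0.6200, -0.7300)
v' = v + a·dt = (-0.9560, 0.7560, 0.6960)
(τ − ω×Iω)/I = (-0.3150, 0.9867, 0.9600)
ω + α·dt = (-0.4315, -1.2013, 0.2960)
2q̇ = q⊗(0,ω) = (0.8500000, 0.3828428, 0.8192391, -0.5914214)
updated quaternion q' = (-0.6630, 0.5179, 0.5397, -0.0295)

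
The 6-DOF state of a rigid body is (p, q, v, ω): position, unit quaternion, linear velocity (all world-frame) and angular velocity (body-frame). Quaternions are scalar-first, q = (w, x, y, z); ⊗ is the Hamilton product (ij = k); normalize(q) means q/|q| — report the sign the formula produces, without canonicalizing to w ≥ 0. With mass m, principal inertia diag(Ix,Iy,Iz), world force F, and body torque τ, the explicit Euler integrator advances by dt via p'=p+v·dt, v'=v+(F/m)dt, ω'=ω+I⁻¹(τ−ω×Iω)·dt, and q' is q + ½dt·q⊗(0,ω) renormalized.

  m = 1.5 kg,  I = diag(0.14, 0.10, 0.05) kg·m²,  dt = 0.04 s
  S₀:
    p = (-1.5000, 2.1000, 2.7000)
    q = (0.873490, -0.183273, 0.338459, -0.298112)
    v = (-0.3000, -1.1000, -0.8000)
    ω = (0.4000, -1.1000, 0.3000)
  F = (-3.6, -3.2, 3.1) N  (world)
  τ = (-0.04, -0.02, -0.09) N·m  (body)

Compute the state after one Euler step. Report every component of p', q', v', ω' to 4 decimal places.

p' = (-1.5120, 2.0560, 2.6680)
q' = (0.8839, -0.1808, 0.3179, -0.2915)
v' = (-0.3960, -1.1853, -0.7173)
ω' = (0.3839, -1.1123, 0.2139)

ω×(Iω) gyroscopic = (0.0165, 0.0108, 0.0176)
angular accel α = (-0.4036, -0.3080, -2.1520)
new body rate ω' = (0.3839, -1.1123, 0.2139)
q⊗(0,ω) = (0.5350477, 0.1230105, -1.0251019, 0.3282637)
q' = normalize(q + ½dt·q⊗(0,ω)) = (0.8839, -0.1808, 0.3179, -0.2915)
a = (-2.4000, -2.1333, 2.0667)
p' = p + v·dt = (-1.5120, 2.0560, 2.6680)
v + (F/m)dt = (-0.3960, -1.1853, -0.7173)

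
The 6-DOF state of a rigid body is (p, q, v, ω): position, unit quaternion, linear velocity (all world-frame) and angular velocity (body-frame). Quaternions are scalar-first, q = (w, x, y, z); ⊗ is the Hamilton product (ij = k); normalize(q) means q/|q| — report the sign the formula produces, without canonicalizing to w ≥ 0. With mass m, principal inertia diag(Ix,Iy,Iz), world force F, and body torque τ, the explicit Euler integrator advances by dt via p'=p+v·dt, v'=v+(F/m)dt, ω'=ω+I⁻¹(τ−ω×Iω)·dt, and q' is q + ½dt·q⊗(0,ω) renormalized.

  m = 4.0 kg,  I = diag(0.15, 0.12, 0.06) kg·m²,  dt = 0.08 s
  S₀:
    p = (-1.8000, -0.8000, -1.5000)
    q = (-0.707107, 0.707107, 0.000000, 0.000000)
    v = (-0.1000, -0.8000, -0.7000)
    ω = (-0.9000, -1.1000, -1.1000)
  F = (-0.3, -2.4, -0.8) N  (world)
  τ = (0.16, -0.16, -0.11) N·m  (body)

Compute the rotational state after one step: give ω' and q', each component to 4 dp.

ω' = (-0.7759, -1.2661, -1.2071)
q' = (-0.6799, 0.7307, 0.0621, 0.0000)

α = I⁻¹(τ − ω×Iω) = (1.5507, -2.0758, -1.3383)
ω' = ω + α·dt = (-0.7759, -1.2661, -1.2071)
2q̇ = q⊗(0,ω) = (0.6363963, 0.6363963, 1.5556354, 0.0000000)
q + ½dt·q⊗(0,ω), renormalized = (-0.6799, 0.7307, 0.0621, 0.0000)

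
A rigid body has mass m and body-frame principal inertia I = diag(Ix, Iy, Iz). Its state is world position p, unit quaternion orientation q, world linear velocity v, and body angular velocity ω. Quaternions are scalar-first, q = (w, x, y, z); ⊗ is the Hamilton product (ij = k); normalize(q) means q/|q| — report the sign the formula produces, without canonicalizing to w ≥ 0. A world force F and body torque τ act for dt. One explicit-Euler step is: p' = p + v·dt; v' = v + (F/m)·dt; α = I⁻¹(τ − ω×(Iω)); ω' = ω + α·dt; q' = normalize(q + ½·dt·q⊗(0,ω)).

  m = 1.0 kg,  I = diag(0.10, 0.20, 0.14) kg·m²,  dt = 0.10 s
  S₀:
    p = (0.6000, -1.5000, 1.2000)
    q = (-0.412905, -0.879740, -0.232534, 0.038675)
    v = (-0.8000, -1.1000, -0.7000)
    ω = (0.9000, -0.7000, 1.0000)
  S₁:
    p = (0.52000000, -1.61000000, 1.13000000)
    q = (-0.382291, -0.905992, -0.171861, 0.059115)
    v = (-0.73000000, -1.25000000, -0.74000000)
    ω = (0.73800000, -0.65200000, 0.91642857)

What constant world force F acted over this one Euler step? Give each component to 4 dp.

F = (0.7000, -1.5000, -0.4000)

Δv = v₁−v₀ = (0.07000000, -0.15000000, -0.04000000)
m·(v₁−v₀)/dt = (0.7000, -1.5000, -0.4000)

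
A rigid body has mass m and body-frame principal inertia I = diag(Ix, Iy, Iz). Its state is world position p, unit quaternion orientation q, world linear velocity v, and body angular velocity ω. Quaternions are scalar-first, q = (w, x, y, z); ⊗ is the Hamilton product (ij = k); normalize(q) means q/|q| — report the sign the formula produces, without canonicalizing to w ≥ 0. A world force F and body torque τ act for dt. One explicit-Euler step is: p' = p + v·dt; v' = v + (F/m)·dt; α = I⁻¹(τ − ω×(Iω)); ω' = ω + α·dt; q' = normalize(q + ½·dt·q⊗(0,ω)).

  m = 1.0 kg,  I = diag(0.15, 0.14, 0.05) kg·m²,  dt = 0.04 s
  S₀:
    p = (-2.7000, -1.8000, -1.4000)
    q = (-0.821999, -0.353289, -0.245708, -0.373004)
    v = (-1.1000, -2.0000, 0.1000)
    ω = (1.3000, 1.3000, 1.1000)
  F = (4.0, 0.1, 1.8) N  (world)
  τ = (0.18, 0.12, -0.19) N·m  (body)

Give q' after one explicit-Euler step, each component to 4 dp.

q' = (-0.7975, -0.3700, -0.2688, -0.3935)

Hamilton product q⊗(0,ω) = (1.1890005, -0.8539723, -1.1648860, -1.0440542)
updated quaternion q' = (-0.7975, -0.3700, -0.2688, -0.3935)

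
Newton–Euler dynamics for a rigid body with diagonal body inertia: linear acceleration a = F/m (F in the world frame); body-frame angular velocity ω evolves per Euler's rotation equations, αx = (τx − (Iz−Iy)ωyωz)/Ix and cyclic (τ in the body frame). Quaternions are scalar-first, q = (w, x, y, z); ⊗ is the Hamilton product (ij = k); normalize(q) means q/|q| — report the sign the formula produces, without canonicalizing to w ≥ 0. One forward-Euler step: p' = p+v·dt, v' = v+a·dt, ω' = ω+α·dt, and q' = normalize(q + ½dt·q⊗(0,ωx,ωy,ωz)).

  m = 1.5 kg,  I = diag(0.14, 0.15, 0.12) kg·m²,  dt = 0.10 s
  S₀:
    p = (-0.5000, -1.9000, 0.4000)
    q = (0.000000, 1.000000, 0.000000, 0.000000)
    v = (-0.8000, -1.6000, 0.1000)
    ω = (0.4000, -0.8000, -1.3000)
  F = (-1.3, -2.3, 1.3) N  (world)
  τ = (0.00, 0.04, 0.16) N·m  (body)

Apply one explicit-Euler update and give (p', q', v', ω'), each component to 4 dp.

(τ − ω×Iω)/I = (0.2229, 0.3360, 1.3600)
ω' = ω + α·dt = (0.4223, -0.7664, -1.1640)
q⊗(0,ω) = (-0.4000000, 0.0000000, 1.3000000, -0.8000000)
q + ½dt·q⊗(0,ω), renormalized = (-0.0199, 0.9969, 0.0648, -0.0399)
a = F/m = (-0.8667, -1.5333, 0.8667)
new position p' = (-0.5800, -2.0600, 0.4100)
v + (F/m)dt = (-0.8867, -1.7533, 0.1867)

p' = (-0.5800, -2.0600, 0.4100)
q' = (-0.0199, 0.9969, 0.0648, -0.0399)
v' = (-0.8867, -1.7533, 0.1867)
ω' = (0.4223, -0.7664, -1.1640)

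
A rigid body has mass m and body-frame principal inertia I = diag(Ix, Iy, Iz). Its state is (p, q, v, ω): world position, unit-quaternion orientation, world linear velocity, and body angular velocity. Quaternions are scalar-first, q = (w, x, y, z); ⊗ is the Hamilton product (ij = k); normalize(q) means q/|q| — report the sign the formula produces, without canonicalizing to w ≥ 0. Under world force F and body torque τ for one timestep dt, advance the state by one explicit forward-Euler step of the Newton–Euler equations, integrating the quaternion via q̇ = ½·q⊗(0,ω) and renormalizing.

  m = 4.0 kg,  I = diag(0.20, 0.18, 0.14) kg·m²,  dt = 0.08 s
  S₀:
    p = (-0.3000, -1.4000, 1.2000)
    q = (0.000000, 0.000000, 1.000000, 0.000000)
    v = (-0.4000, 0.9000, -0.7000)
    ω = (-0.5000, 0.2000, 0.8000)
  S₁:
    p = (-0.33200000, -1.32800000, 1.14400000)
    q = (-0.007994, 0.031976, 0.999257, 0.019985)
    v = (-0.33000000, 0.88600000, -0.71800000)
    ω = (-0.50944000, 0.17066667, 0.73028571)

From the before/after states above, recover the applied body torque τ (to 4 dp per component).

τ = (-0.0300, -0.0900, -0.1200)

ω₁ − ω₀ = (-0.00944000, -0.02933333, -0.06971429)
gyro term ω₀×Iω₀ = (-0.0064, -0.0240, 0.0020)
τ = I·(Δω/dt) + ω₀×(Iω₀) = (-0.0300, -0.0900, -0.1200)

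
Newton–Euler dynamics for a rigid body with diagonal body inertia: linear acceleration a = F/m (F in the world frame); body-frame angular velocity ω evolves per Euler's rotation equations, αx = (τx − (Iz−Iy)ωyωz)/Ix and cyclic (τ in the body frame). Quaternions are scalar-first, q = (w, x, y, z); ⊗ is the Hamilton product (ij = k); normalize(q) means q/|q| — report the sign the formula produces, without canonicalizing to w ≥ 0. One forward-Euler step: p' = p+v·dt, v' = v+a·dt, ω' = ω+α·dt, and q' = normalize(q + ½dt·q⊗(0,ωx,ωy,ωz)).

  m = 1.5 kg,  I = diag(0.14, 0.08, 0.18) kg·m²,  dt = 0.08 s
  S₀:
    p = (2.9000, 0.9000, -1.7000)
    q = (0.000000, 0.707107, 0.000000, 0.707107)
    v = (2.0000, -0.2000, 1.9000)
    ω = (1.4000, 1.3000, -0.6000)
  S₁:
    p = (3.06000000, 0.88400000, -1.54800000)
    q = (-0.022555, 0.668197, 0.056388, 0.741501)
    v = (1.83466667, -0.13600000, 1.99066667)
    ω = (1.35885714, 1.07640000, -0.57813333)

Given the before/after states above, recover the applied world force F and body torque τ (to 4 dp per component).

F = (-3.1000, 1.2000, 1.7000)
τ = (-0.1500, -0.1900, -0.0600)

velocity change Δv = (-0.16533333, 0.06400000, 0.09066667)
applied force F = (-3.1000, 1.2000, 1.7000)
ω₁ − ω₀ = (-0.04114286, -0.22360000, 0.02186667)
ω₀×(Iω₀) = (-0.0780, 0.0336, -0.1092)
I·α + gyro = (-0.1500, -0.1900, -0.0600)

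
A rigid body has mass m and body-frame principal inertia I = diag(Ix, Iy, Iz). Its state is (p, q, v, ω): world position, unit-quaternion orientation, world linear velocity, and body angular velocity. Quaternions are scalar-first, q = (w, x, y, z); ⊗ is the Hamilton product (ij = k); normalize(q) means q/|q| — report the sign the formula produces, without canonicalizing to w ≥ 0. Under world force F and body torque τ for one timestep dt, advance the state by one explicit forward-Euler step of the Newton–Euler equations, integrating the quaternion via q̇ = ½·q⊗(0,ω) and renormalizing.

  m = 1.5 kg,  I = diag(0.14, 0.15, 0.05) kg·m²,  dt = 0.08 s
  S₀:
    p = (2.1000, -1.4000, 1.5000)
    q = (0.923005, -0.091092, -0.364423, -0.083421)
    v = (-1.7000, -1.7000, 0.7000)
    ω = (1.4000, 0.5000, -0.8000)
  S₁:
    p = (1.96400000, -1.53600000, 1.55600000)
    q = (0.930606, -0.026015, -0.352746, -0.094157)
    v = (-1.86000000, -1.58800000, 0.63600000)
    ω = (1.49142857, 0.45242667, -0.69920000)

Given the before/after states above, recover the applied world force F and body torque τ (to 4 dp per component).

Δω = ω₁−ω₀ = (0.09142857, -0.04757333, 0.10080000)
applied torque τ = (0.2000, -0.1900, 0.0700)
v₁ − v₀ = (-0.16000000, 0.11200000, -0.06400000)
F = m·Δv/dt = (-3.0000, 2.1000, -1.2000)

F = (-3.0000, 2.1000, -1.2000)
τ = (0.2000, -0.1900, 0.0700)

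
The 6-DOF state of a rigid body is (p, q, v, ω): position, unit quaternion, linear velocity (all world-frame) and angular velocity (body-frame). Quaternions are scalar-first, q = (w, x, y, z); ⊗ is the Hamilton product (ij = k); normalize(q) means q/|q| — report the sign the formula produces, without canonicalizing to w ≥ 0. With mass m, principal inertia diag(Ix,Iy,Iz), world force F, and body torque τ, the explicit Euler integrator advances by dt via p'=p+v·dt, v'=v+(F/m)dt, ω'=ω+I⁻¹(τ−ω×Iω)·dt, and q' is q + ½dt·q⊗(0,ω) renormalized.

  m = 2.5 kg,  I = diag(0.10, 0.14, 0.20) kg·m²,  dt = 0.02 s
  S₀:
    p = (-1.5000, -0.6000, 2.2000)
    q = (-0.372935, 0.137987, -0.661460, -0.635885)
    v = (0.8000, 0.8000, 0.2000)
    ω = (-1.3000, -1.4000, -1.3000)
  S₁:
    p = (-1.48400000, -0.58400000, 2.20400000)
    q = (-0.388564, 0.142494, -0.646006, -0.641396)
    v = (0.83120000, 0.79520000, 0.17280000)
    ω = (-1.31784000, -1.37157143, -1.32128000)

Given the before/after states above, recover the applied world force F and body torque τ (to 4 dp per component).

F = (3.9000, -0.6000, -3.4000)
τ = (0.0200, 0.0300, -0.1400)

ω₁ − ω₀ = (-0.01784000, 0.02842857, -0.02128000)
precession coupling = (0.1092, -0.1690, 0.0728)
I·α + gyro = (0.0200, 0.0300, -0.1400)
v₁ − v₀ = (0.03120000, -0.00480000, -0.02720000)
applied force F = (3.9000, -0.6000, -3.4000)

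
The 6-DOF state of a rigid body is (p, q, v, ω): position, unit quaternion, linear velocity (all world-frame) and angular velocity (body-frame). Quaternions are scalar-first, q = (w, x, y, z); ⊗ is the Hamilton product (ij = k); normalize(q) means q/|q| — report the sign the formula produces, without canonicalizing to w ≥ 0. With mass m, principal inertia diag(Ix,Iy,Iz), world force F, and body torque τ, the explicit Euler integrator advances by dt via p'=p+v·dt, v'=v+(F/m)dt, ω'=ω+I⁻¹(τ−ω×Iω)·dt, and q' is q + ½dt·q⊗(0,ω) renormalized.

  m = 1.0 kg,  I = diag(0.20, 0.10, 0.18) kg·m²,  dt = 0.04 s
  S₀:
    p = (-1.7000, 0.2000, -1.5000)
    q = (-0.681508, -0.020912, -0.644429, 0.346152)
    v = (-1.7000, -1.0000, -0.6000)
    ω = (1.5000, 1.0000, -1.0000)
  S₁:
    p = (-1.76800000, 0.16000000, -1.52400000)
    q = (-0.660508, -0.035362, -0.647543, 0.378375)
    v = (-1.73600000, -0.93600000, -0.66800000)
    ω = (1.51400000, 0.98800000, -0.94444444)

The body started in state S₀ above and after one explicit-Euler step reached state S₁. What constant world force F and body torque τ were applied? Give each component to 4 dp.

F = (-0.9000, 1.6000, -1.7000)
τ = (-0.0100, -0.0600, 0.1000)

rate change Δω = (0.01400000, -0.01200000, 0.05555556)
applied torque τ = (-0.0100, -0.0600, 0.1000)
Δv = v₁−v₀ = (-0.03600000, 0.06400000, -0.06800000)
applied force F = (-0.9000, 1.6000, -1.7000)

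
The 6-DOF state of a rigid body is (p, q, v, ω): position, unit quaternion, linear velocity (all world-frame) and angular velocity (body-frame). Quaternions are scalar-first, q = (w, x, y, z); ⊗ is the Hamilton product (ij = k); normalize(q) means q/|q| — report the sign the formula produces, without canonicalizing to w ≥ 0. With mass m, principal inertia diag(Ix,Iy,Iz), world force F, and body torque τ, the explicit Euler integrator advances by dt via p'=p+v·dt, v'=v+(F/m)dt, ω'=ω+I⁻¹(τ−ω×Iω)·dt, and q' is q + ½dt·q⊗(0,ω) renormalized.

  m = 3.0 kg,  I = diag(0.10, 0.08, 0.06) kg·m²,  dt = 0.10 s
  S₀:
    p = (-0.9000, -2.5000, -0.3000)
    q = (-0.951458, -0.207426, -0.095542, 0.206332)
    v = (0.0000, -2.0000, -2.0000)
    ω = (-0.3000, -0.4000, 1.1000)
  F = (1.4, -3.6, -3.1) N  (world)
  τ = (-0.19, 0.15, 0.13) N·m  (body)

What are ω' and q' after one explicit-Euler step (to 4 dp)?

ω×(Iω) gyroscopic = (0.0088, -0.0132, -0.0024)
(τ − ω×Iω)/I = (-1.9880, 2.0400, 2.2067)
ω' = ω + α·dt = (-0.4988, -0.1960, 1.3207)
q⊗(0,ω) = (-0.3274098, 0.2628740, 0.5468522, -0.9922960)
q + ½dt·q⊗(0,ω), renormalized = (-0.9661, -0.1939, -0.0681, 0.1564)

ω' = (-0.4988, -0.1960, 1.3207)
q' = (-0.9661, -0.1939, -0.0681, 0.1564)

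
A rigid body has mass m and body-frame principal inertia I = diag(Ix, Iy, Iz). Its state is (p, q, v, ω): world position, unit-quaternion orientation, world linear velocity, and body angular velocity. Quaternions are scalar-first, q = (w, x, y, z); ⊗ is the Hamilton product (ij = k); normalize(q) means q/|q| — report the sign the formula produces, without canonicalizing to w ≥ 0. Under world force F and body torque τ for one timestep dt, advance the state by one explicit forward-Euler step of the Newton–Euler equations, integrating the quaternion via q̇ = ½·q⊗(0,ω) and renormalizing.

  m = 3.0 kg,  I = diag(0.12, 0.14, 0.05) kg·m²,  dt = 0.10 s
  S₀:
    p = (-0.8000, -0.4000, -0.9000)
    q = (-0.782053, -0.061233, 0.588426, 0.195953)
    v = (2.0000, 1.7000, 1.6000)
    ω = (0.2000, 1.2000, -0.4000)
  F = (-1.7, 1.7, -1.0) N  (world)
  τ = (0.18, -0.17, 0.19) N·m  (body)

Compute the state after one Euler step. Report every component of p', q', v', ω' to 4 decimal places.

precession coupling ω×(Iω) = (0.0432, -0.0056, 0.0048)
angular accel α = (1.1400, -1.1743, 3.7040)
new body rate ω' = (0.3140, 1.0826, -0.0296)
2q̇ = q⊗(0,ω) = (-0.6154834, -0.6269246, -0.9237662, 0.1216564)
updated quaternion q' = (-0.8112, -0.0924, 0.5411, 0.2016)
a = (-0.5667, 0.5667, -0.3333)
new position p' = (-0.6000, -0.2300, -0.7400)
v' = v + a·dt = (1.9433, 1.7567, 1.5667)

p' = (-0.6000, -0.2300, -0.7400)
q' = (-0.8112, -0.0924, 0.5411, 0.2016)
v' = (1.9433, 1.7567, 1.5667)
ω' = (0.3140, 1.0826, -0.0296)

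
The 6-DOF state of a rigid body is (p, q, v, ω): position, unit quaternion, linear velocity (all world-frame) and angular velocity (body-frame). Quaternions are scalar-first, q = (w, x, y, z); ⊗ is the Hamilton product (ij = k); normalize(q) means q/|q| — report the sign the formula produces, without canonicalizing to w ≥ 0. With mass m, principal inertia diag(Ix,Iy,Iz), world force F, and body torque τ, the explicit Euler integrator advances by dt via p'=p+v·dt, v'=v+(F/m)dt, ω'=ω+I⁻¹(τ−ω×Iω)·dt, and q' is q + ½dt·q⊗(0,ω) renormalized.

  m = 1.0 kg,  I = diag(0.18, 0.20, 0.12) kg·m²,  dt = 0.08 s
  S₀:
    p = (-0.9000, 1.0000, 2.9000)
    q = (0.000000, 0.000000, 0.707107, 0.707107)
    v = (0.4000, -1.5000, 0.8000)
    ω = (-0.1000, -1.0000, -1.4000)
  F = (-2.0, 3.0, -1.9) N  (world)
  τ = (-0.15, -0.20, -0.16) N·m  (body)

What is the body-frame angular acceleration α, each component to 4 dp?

gyro term ω×Iω = (-0.1120, 0.0084, 0.0020)
(τ − ω×Iω)/I = (-0.2111, -1.0420, -1.3500)

α = (-0.2111, -1.0420, -1.3500)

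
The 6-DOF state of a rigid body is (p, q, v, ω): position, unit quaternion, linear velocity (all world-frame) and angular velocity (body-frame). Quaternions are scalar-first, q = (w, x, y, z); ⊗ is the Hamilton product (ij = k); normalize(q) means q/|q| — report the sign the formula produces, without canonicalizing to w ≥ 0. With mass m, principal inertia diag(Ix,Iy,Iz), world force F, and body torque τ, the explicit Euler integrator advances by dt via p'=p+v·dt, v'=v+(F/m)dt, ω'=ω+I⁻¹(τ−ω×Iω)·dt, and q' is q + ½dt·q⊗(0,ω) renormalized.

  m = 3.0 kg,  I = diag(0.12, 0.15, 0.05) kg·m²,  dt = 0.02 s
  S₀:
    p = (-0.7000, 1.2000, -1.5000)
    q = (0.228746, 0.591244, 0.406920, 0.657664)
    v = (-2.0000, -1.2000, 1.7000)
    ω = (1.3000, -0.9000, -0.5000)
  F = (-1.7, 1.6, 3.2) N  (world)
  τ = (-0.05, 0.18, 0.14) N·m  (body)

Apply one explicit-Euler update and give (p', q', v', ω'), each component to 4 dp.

p + v·dt = (-0.7400, 1.1760, -1.4660)
v + (F/m)dt = (-2.0113, -1.1893, 1.7213)
gyro term ω×Iω = (-0.0450, -0.0455, -0.0351)
angular accel α = (-0.0417, 1.5033, 3.5020)
ω + α·dt = (1.2992, -0.8699, -0.4300)
2q̇ = q⊗(0,ω) = (-0.0735572, 0.6858074, 0.9447138, -1.1754886)
q + ½dt·q⊗(0,ω), renormalized = (0.2280, 0.5980, 0.4163, 0.6458)

p' = (-0.7400, 1.1760, -1.4660)
q' = (0.2280, 0.5980, 0.4163, 0.6458)
v' = (-2.0113, -1.1893, 1.7213)
ω' = (1.2992, -0.8699, -0.4300)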